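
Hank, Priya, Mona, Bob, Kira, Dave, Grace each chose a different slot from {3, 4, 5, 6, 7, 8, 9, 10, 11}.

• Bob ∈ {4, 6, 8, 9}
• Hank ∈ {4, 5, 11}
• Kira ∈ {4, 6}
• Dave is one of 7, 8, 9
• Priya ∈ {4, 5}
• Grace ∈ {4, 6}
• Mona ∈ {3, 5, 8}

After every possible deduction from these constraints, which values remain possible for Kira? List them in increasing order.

4, 6

Kira and Grace share exactly the 2 values {4, 6}; by pigeonhole those values go to them, so strike 4, 6 from Hank, Priya, Bob.
Priya must be 5 (only option left). So Hank, Mona can't be 5.
Hank has just one choice, so Hank = 11.
No further eliminations apply; Kira can still be any of 4, 6.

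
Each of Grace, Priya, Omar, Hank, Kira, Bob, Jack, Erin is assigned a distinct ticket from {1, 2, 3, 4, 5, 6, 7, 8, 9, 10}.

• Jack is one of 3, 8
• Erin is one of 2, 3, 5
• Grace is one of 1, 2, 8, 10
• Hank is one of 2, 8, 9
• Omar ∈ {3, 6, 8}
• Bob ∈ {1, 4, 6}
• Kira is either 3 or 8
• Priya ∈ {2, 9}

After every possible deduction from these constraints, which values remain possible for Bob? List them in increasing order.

1, 4

The 2 variables Kira and Jack are confined to {3, 8}, which locks those values in; drop them from Grace, Omar, Hank, Erin.
Omar must be 6 (only option left). Eliminate 6 elsewhere: Bob.
Priya and Hank between them cover only {2, 9} — a naked pair. Remove those values from Grace, Erin.
That leaves Erin = 5.
No further eliminations apply; Bob can still be any of 1, 4.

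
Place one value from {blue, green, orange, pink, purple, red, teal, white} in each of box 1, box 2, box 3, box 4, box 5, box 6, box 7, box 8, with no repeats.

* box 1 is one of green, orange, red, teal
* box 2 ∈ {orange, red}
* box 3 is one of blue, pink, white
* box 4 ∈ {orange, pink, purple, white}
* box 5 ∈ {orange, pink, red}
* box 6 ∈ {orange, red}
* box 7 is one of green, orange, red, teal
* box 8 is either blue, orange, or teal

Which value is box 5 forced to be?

pink

The 8 variables together cover exactly {blue, green, orange, pink, purple, red, teal, white} — 8 values for 8 variables — and purple appears only in box 4's list, so box 4 = purple.
The 7 still-open variables draw from only 7 values {blue, green, orange, pink, red, teal, white}, so each is used; only box 3 can be white, hence box 3 = white.
The 6 still-open variables draw from only 6 values {blue, green, orange, pink, red, teal}, so each is used; only box 8 can be blue, hence box 8 = blue.
Among the 5 still-open variables, pink fits only box 5 (and all 5 values in {green, orange, pink, red, teal} must be used), so box 5 = pink.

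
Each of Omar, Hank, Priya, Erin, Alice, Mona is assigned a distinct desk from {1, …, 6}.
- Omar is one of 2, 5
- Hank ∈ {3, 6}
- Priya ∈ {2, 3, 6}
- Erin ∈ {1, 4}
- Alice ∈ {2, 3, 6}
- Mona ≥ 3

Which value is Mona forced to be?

4

Among the 6 variables, 1 fits only Erin (and all 6 values in {1, 2, 3, 4, 5, 6} must be used), so Erin = 1.
The 5 still-open variables together cover exactly {2, 3, 4, 5, 6} — 5 values for 5 variables — and 4 appears only in Mona's list, so Mona = 4.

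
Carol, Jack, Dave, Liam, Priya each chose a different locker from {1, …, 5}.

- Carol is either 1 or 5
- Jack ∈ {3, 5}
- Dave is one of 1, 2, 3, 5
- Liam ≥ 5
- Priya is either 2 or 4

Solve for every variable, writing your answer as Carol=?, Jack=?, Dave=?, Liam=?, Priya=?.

Liam's domain is down to {5}, so Liam = 5. Strike 5 from Carol, Jack, Dave.
Carol's domain is down to {1}, so Carol = 1. So Dave can't be 1.
Jack must be 3 (only option left). Eliminate 3 elsewhere: Dave.
Dave's domain is down to {2}, so Dave = 2. So Priya can't be 2.
That leaves Priya = 4.

Carol=1, Jack=3, Dave=2, Liam=5, Priya=4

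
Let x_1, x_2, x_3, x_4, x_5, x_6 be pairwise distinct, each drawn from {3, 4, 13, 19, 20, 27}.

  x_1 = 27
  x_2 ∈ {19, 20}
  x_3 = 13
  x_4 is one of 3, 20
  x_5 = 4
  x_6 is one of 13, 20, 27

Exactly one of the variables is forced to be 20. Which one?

x_1 must be 27 (only option left). So x_6 can't be 27.
x_3 has just one choice, so x_3 = 13. Eliminate 13 elsewhere: x_6.
So 20 goes to x_6.

x_6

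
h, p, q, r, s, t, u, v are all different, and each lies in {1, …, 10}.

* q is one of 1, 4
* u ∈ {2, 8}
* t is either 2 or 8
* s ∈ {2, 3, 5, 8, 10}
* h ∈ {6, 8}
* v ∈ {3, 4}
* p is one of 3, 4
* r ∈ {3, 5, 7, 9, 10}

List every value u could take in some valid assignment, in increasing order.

2, 8

p and v between them cover only {3, 4} — a naked pair. Remove those values from q, r, s.
q's domain is down to {1}, so q = 1.
The 2 variables t and u are confined to {2, 8}, which locks those values in; drop them from h, s.
That leaves h = 6.
No further eliminations apply; u can still be any of 2, 8.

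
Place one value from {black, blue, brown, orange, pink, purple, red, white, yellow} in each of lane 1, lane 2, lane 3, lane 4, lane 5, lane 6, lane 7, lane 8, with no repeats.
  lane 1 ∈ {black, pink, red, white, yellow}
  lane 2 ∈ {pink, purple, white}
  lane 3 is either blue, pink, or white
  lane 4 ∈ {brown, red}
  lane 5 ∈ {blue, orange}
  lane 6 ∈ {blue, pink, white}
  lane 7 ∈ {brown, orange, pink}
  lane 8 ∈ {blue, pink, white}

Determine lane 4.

The 3 variables lane 3, lane 6, lane 8 are confined to {blue, pink, white}, which locks those values in; drop them from lane 1, lane 2, lane 5, lane 7.
That leaves lane 2 = purple.
lane 5 must be orange (only option left). Remove orange from lane 7.
lane 7's domain is down to {brown}, so lane 7 = brown. Strike brown from lane 4.
So lane 4 = red.

red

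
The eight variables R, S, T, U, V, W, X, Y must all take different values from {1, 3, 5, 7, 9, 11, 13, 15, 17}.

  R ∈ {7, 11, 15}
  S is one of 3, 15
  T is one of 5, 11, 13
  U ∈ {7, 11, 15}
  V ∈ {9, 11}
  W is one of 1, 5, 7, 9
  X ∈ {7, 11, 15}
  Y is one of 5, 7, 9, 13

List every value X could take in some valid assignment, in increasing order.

The 8 variables draw from only 8 values {1, 3, 5, 7, 9, 11, 13, 15}, so each is used; only W can be 1, hence W = 1.
The 7 still-open variables together cover exactly {3, 5, 7, 9, 11, 13, 15} — 7 values for 7 variables — and 3 appears only in S's list, so S = 3.
R, U, X share exactly the 3 values {7, 11, 15}; by pigeonhole those values go to them, so strike 7, 11, 15 from T, V, Y.
V has just one choice, so V = 9. Strike 9 from Y.
No further eliminations apply; X can still be any of 7, 11, 15.

7, 11, 15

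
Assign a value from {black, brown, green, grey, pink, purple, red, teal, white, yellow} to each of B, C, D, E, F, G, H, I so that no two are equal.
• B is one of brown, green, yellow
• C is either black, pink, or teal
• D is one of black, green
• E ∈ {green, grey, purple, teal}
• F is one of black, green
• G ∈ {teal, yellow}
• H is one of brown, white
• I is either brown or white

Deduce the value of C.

pink

D and F share exactly the 2 values {black, green}; by pigeonhole those values go to them, so strike black, green from B, C, E.
H and I between them cover only {brown, white} — a naked pair. Remove those values from B.
B must be yellow (only option left). Strike yellow from G.
G's domain is down to {teal}, so G = teal. So C, E can't be teal.
So C = pink.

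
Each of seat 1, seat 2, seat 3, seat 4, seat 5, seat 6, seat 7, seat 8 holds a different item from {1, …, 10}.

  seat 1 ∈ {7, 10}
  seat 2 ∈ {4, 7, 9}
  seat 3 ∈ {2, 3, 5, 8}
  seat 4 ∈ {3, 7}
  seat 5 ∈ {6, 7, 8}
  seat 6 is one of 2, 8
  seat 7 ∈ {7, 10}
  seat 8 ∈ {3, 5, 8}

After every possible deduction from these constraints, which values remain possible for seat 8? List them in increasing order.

seat 1 and seat 7 between them cover only {7, 10} — a naked pair. Remove those values from seat 2, seat 4, seat 5.
seat 4 has just one choice, so seat 4 = 3. Eliminate 3 elsewhere: seat 3, seat 8.
The 3 variables seat 3, seat 6, seat 8 are confined to {2, 5, 8}, which locks those values in; drop them from seat 5.
That leaves seat 5 = 6.
No further eliminations apply; seat 8 can still be any of 5, 8.

5, 8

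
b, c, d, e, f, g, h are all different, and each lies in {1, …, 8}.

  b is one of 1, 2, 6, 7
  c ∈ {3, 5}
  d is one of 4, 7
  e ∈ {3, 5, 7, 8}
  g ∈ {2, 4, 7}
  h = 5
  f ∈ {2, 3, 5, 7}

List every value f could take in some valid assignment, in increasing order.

2, 7

h has just one choice, so h = 5. Strike 5 from c, e, f.
c has just one choice, so c = 3. Remove 3 from e, f.
The 3 variables d, f, g are confined to {2, 4, 7}, which locks those values in; drop them from b, e.
e has just one choice, so e = 8.
No further eliminations apply; f can still be any of 2, 7.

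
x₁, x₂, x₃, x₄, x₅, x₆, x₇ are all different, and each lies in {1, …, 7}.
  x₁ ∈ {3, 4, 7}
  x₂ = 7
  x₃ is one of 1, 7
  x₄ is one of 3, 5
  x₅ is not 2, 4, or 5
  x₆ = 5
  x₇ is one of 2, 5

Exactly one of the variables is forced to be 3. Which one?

x₂ must be 7 (only option left). Remove 7 from x₁, x₃, x₅.
x₃'s domain is down to {1}, so x₃ = 1. So x₅ can't be 1.
x₆ has just one choice, so x₆ = 5. So x₄, x₇ can't be 5.
So 3 goes to x₄.

x₄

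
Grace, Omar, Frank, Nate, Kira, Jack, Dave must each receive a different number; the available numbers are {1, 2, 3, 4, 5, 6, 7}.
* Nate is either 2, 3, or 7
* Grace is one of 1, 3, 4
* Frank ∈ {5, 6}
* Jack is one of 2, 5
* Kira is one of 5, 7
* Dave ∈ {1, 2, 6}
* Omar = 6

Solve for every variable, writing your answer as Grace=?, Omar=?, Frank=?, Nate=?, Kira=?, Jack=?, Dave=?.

Grace=4, Omar=6, Frank=5, Nate=3, Kira=7, Jack=2, Dave=1

Omar has just one choice, so Omar = 6. Eliminate 6 elsewhere: Frank, Dave.
Frank must be 5 (only option left). Remove 5 from Kira, Jack.
Kira's domain is down to {7}, so Kira = 7. So Nate can't be 7.
That leaves Jack = 2. So Nate, Dave can't be 2.
Dave has just one choice, so Dave = 1. Eliminate 1 elsewhere: Grace.
Nate's domain is down to {3}, so Nate = 3. Remove 3 from Grace.
Grace has just one choice, so Grace = 4.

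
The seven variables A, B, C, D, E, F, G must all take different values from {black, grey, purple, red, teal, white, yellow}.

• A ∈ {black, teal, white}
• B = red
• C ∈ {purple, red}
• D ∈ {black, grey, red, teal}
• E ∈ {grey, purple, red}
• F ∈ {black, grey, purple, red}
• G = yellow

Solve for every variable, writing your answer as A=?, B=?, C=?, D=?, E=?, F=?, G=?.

A=white, B=red, C=purple, D=teal, E=grey, F=black, G=yellow

B has just one choice, so B = red. Remove red from C, D, E, F.
C has just one choice, so C = purple. Strike purple from E, F.
That leaves E = grey. So D, F can't be grey.
F has just one choice, so F = black. Eliminate black elsewhere: A, D.
G must be yellow (only option left).
D has just one choice, so D = teal. Strike teal from A.
A's domain is down to {white}, so A = white.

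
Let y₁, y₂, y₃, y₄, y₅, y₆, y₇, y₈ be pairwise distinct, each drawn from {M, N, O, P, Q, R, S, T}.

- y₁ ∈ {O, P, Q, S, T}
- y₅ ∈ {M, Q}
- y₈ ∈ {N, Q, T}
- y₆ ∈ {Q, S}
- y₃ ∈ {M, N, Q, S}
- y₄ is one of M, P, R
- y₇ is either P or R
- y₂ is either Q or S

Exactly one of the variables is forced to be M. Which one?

y₅

The 8 variables together cover exactly {M, N, O, P, Q, R, S, T} — 8 values for 8 variables — and O appears only in y₁'s list, so y₁ = O.
Among the 7 still-open variables, T fits only y₈ (and all 7 values in {M, N, P, Q, R, S, T} must be used), so y₈ = T.
Among the 6 still-open variables, N fits only y₃ (and all 6 values in {M, N, P, Q, R, S} must be used), so y₃ = N.
The 2 variables y₂ and y₆ are confined to {Q, S}, which locks those values in; drop them from y₅.
So M goes to y₅.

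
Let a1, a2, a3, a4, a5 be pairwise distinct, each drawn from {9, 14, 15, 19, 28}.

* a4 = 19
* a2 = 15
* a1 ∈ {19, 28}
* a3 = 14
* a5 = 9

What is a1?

a2's domain is down to {15}, so a2 = 15.
That leaves a3 = 14.
a4's domain is down to {19}, so a4 = 19. Remove 19 from a1.
So a1 = 28.

28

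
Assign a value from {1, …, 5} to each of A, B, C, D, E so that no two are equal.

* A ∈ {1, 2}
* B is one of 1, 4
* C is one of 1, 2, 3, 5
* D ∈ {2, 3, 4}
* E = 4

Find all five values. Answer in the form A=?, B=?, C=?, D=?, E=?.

E must be 4 (only option left). Strike 4 from B, D.
B's domain is down to {1}, so B = 1. Strike 1 from A, C.
That leaves A = 2. Eliminate 2 elsewhere: C, D.
D has just one choice, so D = 3. Remove 3 from C.
That leaves C = 5.

A=2, B=1, C=5, D=3, E=4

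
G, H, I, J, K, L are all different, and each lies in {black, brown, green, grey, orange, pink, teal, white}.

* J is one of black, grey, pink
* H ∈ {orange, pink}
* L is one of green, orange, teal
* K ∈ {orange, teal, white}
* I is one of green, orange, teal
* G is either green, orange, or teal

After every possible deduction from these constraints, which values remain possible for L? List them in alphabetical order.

green, orange, teal

The 3 variables G, I, L are confined to {green, orange, teal}, which locks those values in; drop them from H, K.
H must be pink (only option left). Remove pink from J.
K's domain is down to {white}, so K = white.
No further eliminations apply; L can still be any of green, orange, teal.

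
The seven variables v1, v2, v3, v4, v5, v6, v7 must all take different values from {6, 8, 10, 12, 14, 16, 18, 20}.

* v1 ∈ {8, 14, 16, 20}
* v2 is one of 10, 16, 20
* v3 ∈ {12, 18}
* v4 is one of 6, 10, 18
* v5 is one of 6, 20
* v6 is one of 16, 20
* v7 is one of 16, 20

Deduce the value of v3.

12

The 2 variables v6 and v7 are confined to {16, 20}, which locks those values in; drop them from v1, v2, v5.
v2 must be 10 (only option left). Strike 10 from v4.
v5's domain is down to {6}, so v5 = 6. Remove 6 from v4.
That leaves v4 = 18. Eliminate 18 elsewhere: v3.
So v3 = 12.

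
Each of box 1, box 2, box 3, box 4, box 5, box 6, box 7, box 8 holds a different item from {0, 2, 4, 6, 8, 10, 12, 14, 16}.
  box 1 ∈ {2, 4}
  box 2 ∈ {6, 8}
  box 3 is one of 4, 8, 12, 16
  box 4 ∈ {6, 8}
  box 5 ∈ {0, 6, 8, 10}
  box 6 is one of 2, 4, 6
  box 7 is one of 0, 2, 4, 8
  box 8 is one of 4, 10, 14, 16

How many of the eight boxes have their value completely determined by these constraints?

box 2 and box 4 between them cover only {6, 8} — a naked pair. Remove those values from box 3, box 5, box 6, box 7.
The 2 variables box 1 and box 6 are confined to {2, 4}, which locks those values in; drop them from box 3, box 7, box 8.
box 7 must be 0 (only option left). Remove 0 from box 5.
box 5 has just one choice, so box 5 = 10. Strike 10 from box 8.
Determined: box 5=10, box 7=0. The other boxes each still have more than one consistent value. That makes 2.

2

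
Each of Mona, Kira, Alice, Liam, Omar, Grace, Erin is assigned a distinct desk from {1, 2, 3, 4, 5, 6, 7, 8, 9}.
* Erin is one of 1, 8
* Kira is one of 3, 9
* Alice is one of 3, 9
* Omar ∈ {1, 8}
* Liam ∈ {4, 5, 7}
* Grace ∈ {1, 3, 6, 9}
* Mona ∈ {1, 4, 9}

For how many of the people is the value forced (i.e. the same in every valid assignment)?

Kira and Alice between them cover only {3, 9} — a naked pair. Remove those values from Mona, Grace.
Omar and Erin share exactly the 2 values {1, 8}; by pigeonhole those values go to them, so strike 1, 8 from Mona, Grace.
That leaves Mona = 4. Remove 4 from Liam.
Grace must be 6 (only option left).
Determined: Mona=4, Grace=6. The other people each still have more than one consistent value. That makes 2.

2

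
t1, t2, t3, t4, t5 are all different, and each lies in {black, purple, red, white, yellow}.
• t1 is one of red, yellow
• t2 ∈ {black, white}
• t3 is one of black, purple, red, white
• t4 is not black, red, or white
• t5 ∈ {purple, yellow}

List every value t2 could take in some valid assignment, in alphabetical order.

The 2 variables t4 and t5 are confined to {purple, yellow}, which locks those values in; drop them from t1, t3.
t1 has just one choice, so t1 = red. Strike red from t3.
No further eliminations apply; t2 can still be any of black, white.

black, white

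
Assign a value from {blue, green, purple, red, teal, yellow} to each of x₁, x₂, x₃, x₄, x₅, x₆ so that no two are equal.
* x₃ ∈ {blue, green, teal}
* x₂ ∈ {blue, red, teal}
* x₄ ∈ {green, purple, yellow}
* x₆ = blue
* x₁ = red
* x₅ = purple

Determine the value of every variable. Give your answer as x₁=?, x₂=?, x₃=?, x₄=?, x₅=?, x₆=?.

x₁=red, x₂=teal, x₃=green, x₄=yellow, x₅=purple, x₆=blue

x₁ has just one choice, so x₁ = red. Remove red from x₂.
x₅ has just one choice, so x₅ = purple. Eliminate purple elsewhere: x₄.
x₆ must be blue (only option left). Strike blue from x₂, x₃.
That leaves x₂ = teal. So x₃ can't be teal.
That leaves x₃ = green. Strike green from x₄.
That leaves x₄ = yellow.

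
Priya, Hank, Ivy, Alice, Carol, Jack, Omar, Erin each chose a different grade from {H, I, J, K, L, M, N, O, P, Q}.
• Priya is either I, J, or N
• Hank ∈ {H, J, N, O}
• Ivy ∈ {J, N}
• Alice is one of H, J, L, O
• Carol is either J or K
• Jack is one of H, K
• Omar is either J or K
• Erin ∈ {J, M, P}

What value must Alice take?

L

Carol and Omar share exactly the 2 values {J, K}; by pigeonhole those values go to them, so strike J, K from Priya, Hank, Ivy, Alice, Jack, Erin.
Ivy must be N (only option left). Strike N from Priya, Hank.
Jack has just one choice, so Jack = H. So Hank, Alice can't be H.
Priya must be I (only option left).
Hank's domain is down to {O}, so Hank = O. So Alice can't be O.
So Alice = L.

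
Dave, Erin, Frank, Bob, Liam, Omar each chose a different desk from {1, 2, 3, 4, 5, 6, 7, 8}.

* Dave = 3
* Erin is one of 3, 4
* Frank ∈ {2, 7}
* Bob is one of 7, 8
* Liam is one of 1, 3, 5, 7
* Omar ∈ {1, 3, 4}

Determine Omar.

1

Dave has just one choice, so Dave = 3. So Erin, Liam, Omar can't be 3.
Erin has just one choice, so Erin = 4. So Omar can't be 4.
So Omar = 1.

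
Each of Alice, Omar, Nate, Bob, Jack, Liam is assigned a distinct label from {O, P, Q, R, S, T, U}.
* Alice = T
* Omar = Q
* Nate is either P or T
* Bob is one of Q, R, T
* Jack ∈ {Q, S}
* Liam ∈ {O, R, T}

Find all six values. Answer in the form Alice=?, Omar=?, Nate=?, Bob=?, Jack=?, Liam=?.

Alice has just one choice, so Alice = T. So Nate, Bob, Liam can't be T.
Omar's domain is down to {Q}, so Omar = Q. Strike Q from Bob, Jack.
Nate must be P (only option left).
That leaves Bob = R. Strike R from Liam.
Jack must be S (only option left).
Liam's domain is down to {O}, so Liam = O.

Alice=T, Omar=Q, Nate=P, Bob=R, Jack=S, Liam=O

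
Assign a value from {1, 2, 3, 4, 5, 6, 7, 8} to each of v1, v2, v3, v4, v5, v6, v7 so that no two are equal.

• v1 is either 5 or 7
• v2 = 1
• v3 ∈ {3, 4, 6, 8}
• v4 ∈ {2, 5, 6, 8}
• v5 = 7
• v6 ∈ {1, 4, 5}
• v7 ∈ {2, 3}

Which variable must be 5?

v1

v2's domain is down to {1}, so v2 = 1. Eliminate 1 elsewhere: v6.
That leaves v5 = 7. So v1 can't be 7.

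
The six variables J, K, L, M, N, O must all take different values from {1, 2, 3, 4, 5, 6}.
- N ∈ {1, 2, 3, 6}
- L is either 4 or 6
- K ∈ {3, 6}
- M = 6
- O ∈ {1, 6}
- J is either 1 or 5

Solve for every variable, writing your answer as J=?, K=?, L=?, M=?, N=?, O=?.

J=5, K=3, L=4, M=6, N=2, O=1

M must be 6 (only option left). Remove 6 from K, L, N, O.
O has just one choice, so O = 1. Strike 1 from J, N.
J's domain is down to {5}, so J = 5.
That leaves K = 3. Strike 3 from N.
L must be 4 (only option left).
That leaves N = 2.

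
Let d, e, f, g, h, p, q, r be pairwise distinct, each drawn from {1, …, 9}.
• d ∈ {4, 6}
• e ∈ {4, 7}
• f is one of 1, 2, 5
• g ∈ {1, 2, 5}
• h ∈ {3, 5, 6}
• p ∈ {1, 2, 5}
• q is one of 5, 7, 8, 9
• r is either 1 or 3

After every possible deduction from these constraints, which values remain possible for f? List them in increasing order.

f, g, p between them cover only {1, 2, 5} — a naked triple. Remove those values from h, q, r.
r must be 3 (only option left). Strike 3 from h.
h has just one choice, so h = 6. So d can't be 6.
That leaves d = 4. Eliminate 4 elsewhere: e.
e has just one choice, so e = 7. Strike 7 from q.
No further eliminations apply; f can still be any of 1, 2, 5.

1, 2, 5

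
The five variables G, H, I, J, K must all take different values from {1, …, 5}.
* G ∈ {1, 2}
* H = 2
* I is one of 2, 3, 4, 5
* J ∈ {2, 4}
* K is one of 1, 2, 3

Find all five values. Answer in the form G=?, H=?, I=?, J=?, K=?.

G=1, H=2, I=5, J=4, K=3

H must be 2 (only option left). Remove 2 from G, I, J, K.
J has just one choice, so J = 4. Eliminate 4 elsewhere: I.
G must be 1 (only option left). Strike 1 from K.
K's domain is down to {3}, so K = 3. Strike 3 from I.
I's domain is down to {5}, so I = 5.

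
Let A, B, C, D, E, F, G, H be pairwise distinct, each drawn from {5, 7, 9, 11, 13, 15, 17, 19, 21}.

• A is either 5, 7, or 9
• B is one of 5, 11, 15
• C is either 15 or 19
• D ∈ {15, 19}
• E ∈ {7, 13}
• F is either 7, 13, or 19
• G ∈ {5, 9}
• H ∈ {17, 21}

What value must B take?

The 2 variables C and D are confined to {15, 19}, which locks those values in; drop them from B, F.
E and F share exactly the 2 values {7, 13}; by pigeonhole those values go to them, so strike 7, 13 from A.
The 2 variables A and G are confined to {5, 9}, which locks those values in; drop them from B.
So B = 11.

11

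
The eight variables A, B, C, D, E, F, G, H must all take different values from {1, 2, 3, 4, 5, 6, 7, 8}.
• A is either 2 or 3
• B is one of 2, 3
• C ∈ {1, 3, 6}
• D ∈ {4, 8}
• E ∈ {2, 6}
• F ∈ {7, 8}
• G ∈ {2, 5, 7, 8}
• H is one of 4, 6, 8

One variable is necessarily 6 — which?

Among the 8 variables, 1 fits only C (and all 8 values in {1, 2, 3, 4, 5, 6, 7, 8} must be used), so C = 1.
The 7 still-open variables draw from only 7 values {2, 3, 4, 5, 6, 7, 8}, so each is used; only G can be 5, hence G = 5.
The 6 still-open variables together cover exactly {2, 3, 4, 6, 7, 8} — 6 values for 6 variables — and 7 appears only in F's list, so F = 7.
A and B between them cover only {2, 3} — a naked pair. Remove those values from E.
So 6 goes to E.

E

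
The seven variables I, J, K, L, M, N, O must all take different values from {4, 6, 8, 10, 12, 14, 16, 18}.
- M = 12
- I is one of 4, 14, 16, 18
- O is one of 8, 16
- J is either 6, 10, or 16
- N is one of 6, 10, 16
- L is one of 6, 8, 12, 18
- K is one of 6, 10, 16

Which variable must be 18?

M must be 12 (only option left). Remove 12 from L.
J, K, N between them cover only {6, 10, 16} — a naked triple. Remove those values from I, L, O.
O's domain is down to {8}, so O = 8. Strike 8 from L.
So 18 goes to L.

L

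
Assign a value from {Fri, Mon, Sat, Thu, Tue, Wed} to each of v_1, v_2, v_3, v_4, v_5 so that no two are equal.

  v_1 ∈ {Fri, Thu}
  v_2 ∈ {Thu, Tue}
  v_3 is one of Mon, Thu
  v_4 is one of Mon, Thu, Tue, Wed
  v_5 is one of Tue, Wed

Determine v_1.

Fri

Among the 5 variables, Fri fits only v_1 (and all 5 values in {Fri, Mon, Thu, Tue, Wed} must be used), so v_1 = Fri.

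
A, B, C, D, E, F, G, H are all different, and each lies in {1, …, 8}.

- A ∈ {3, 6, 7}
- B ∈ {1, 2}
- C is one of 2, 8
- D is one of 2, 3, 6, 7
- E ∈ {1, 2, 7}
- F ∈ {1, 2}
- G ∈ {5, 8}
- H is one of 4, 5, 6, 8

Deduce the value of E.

Among the 8 variables, 4 fits only H (and all 8 values in {1, 2, 3, 4, 5, 6, 7, 8} must be used), so H = 4.
Among the 7 still-open variables, 5 fits only G (and all 7 values in {1, 2, 3, 5, 6, 7, 8} must be used), so G = 5.
Among the 6 still-open variables, 8 fits only C (and all 6 values in {1, 2, 3, 6, 7, 8} must be used), so C = 8.
The 2 variables B and F are confined to {1, 2}, which locks those values in; drop them from D, E.
So E = 7.

7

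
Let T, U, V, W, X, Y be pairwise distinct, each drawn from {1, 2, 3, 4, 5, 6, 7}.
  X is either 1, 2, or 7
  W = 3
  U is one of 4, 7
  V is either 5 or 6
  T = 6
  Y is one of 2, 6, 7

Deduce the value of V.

5

T must be 6 (only option left). Eliminate 6 elsewhere: V, Y.
So V = 5.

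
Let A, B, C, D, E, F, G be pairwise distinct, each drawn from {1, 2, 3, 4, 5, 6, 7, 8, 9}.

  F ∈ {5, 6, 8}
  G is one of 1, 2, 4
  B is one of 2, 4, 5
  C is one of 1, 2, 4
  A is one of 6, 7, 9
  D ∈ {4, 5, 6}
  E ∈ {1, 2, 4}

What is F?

C, E, G between them cover only {1, 2, 4} — a naked triple. Remove those values from B, D.
B's domain is down to {5}, so B = 5. Strike 5 from D, F.
That leaves D = 6. Strike 6 from A, F.
So F = 8.

8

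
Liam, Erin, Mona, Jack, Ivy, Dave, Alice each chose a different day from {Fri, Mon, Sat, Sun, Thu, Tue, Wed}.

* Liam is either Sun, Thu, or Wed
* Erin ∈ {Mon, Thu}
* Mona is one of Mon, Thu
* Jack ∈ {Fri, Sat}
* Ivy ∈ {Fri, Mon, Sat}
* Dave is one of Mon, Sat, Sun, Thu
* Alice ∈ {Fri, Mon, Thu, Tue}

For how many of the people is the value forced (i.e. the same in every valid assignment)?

3

Among the 7 variables, Tue fits only Alice (and all 7 values in {Fri, Mon, Sat, Sun, Thu, Tue, Wed} must be used), so Alice = Tue.
The 6 still-open variables draw from only 6 values {Fri, Mon, Sat, Sun, Thu, Wed}, so each is used; only Liam can be Wed, hence Liam = Wed.
The 5 still-open variables draw from only 5 values {Fri, Mon, Sat, Sun, Thu}, so each is used; only Dave can be Sun, hence Dave = Sun.
Erin and Mona share exactly the 2 values {Mon, Thu}; by pigeonhole those values go to them, so strike Mon, Thu from Ivy.
Determined: Liam=Wed, Dave=Sun, Alice=Tue. The other people each still have more than one consistent value. That makes 3.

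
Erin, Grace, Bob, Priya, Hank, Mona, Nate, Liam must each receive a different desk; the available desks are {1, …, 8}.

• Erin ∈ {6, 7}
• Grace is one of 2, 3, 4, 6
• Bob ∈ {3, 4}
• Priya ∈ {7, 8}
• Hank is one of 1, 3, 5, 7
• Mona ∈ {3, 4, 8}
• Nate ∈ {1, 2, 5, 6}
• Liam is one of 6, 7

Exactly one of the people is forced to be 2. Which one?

Grace

Erin and Liam share exactly the 2 values {6, 7}; by pigeonhole those values go to them, so strike 6, 7 from Grace, Priya, Hank, Nate.
Priya's domain is down to {8}, so Priya = 8. Strike 8 from Mona.
Bob and Mona share exactly the 2 values {3, 4}; by pigeonhole those values go to them, so strike 3, 4 from Grace, Hank.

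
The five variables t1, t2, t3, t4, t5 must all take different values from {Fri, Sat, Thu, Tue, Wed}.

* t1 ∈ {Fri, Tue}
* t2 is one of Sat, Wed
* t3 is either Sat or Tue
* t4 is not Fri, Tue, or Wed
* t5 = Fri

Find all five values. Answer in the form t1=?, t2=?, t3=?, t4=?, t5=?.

t5 has just one choice, so t5 = Fri. Remove Fri from t1.
t1 must be Tue (only option left). Remove Tue from t3.
That leaves t3 = Sat. Remove Sat from t2, t4.
t4 must be Thu (only option left).
t2 must be Wed (only option left).

t1=Tue, t2=Wed, t3=Sat, t4=Thu, t5=Fri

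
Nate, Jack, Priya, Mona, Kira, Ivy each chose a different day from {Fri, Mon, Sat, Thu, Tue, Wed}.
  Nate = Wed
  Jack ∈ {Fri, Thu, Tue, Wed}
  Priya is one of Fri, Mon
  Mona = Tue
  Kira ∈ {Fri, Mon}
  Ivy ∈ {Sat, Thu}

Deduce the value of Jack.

Nate has just one choice, so Nate = Wed. So Jack can't be Wed.
Mona has just one choice, so Mona = Tue. So Jack can't be Tue.
Among the 4 still-open variables, Sat fits only Ivy (and all 4 values in {Fri, Mon, Sat, Thu} must be used), so Ivy = Sat.
The 3 still-open variables together cover exactly {Fri, Mon, Thu} — 3 values for 3 variables — and Thu appears only in Jack's list, so Jack = Thu.

Thu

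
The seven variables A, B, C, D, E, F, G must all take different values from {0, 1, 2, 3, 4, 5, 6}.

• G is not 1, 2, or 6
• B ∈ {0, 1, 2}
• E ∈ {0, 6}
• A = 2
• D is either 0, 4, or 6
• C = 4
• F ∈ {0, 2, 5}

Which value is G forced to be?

3

A has just one choice, so A = 2. So B, F can't be 2.
C must be 4 (only option left). Eliminate 4 elsewhere: D, G.
The 5 still-open variables together cover exactly {0, 1, 3, 5, 6} — 5 values for 5 variables — and 1 appears only in B's list, so B = 1.
The 4 still-open variables draw from only 4 values {0, 3, 5, 6}, so each is used; only G can be 3, hence G = 3.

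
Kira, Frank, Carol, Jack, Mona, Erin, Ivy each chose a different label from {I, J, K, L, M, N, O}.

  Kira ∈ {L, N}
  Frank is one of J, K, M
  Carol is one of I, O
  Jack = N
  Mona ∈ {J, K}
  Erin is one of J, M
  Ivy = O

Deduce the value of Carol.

Jack has just one choice, so Jack = N. Strike N from Kira.
Ivy's domain is down to {O}, so Ivy = O. Strike O from Carol.
So Carol = I.

I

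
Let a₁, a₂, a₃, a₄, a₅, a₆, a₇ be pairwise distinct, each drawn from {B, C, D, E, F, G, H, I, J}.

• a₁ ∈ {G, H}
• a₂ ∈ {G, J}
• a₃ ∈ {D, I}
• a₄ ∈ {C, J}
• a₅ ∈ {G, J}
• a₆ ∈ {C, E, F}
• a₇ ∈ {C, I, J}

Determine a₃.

The 2 variables a₂ and a₅ are confined to {G, J}, which locks those values in; drop them from a₁, a₄, a₇.
a₁'s domain is down to {H}, so a₁ = H.
a₄ must be C (only option left). So a₆, a₇ can't be C.
a₇'s domain is down to {I}, so a₇ = I. Remove I from a₃.
So a₃ = D.

D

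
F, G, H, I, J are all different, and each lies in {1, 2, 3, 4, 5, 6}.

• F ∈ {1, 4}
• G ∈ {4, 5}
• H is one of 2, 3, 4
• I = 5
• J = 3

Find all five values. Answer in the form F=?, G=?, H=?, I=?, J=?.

F=1, G=4, H=2, I=5, J=3

I has just one choice, so I = 5. Strike 5 from G.
J has just one choice, so J = 3. Strike 3 from H.
G has just one choice, so G = 4. Strike 4 from F, H.
That leaves H = 2.
That leaves F = 1.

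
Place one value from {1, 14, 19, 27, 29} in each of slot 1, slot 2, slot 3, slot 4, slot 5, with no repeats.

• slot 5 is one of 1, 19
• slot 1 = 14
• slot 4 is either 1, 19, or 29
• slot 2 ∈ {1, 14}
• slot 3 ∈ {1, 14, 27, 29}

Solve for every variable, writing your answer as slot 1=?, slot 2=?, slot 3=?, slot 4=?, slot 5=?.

slot 1=14, slot 2=1, slot 3=27, slot 4=29, slot 5=19

slot 1's domain is down to {14}, so slot 1 = 14. Remove 14 from slot 2, slot 3.
slot 2's domain is down to {1}, so slot 2 = 1. Strike 1 from slot 3, slot 4, slot 5.
slot 5 has just one choice, so slot 5 = 19. So slot 4 can't be 19.
slot 4 must be 29 (only option left). Remove 29 from slot 3.
That leaves slot 3 = 27.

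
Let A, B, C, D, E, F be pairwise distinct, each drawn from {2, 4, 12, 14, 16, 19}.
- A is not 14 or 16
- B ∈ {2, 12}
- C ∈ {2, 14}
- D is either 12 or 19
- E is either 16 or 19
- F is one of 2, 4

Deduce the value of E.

16

Among the 6 variables, 14 fits only C (and all 6 values in {2, 4, 12, 14, 16, 19} must be used), so C = 14.
The 5 still-open variables together cover exactly {2, 4, 12, 16, 19} — 5 values for 5 variables — and 16 appears only in E's list, so E = 16.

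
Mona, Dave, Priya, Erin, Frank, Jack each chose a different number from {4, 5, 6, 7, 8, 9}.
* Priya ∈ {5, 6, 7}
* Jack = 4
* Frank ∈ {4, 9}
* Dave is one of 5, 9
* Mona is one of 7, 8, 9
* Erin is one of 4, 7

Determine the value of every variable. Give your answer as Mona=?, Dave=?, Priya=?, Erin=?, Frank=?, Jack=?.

Mona=8, Dave=5, Priya=6, Erin=7, Frank=9, Jack=4

Jack must be 4 (only option left). So Erin, Frank can't be 4.
Erin must be 7 (only option left). Eliminate 7 elsewhere: Mona, Priya.
Frank's domain is down to {9}, so Frank = 9. Remove 9 from Mona, Dave.
Mona has just one choice, so Mona = 8.
Dave has just one choice, so Dave = 5. So Priya can't be 5.
That leaves Priya = 6.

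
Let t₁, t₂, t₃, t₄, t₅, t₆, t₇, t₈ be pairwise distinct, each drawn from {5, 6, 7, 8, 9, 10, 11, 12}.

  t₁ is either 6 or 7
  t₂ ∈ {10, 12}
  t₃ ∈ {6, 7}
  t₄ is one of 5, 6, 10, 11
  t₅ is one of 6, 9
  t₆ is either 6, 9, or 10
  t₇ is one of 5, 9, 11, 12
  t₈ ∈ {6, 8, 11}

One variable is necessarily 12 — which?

Among the 8 variables, 8 fits only t₈ (and all 8 values in {5, 6, 7, 8, 9, 10, 11, 12} must be used), so t₈ = 8.
The 2 variables t₁ and t₃ are confined to {6, 7}, which locks those values in; drop them from t₄, t₅, t₆.
t₅'s domain is down to {9}, so t₅ = 9. Strike 9 from t₆, t₇.
That leaves t₆ = 10. So t₂, t₄ can't be 10.
So 12 goes to t₂.

t₂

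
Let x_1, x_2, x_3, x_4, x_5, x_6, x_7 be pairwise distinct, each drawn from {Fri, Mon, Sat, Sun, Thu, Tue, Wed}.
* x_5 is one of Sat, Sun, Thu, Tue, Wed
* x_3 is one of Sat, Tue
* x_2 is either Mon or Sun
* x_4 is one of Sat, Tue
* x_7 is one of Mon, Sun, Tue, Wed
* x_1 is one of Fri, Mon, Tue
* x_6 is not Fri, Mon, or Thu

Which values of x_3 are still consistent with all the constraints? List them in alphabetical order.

Sat, Tue

Among the 7 variables, Fri fits only x_1 (and all 7 values in {Fri, Mon, Sat, Sun, Thu, Tue, Wed} must be used), so x_1 = Fri.
The 6 still-open variables together cover exactly {Mon, Sat, Sun, Thu, Tue, Wed} — 6 values for 6 variables — and Thu appears only in x_5's list, so x_5 = Thu.
x_3 and x_4 share exactly the 2 values {Sat, Tue}; by pigeonhole those values go to them, so strike Sat, Tue from x_6, x_7.
No further eliminations apply; x_3 can still be any of Sat, Tue.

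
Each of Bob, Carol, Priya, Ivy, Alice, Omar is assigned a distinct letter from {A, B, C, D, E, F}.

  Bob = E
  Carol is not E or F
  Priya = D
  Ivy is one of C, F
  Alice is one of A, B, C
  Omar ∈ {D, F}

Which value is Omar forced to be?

F

Bob must be E (only option left).
Priya has just one choice, so Priya = D. So Carol, Omar can't be D.
So Omar = F.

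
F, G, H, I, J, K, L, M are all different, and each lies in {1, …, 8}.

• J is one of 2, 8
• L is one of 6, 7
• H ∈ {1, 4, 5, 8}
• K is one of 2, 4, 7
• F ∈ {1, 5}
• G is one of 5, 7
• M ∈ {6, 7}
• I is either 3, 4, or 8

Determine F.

1

Among the 8 variables, 3 fits only I (and all 8 values in {1, 2, 3, 4, 5, 6, 7, 8} must be used), so I = 3.
L and M share exactly the 2 values {6, 7}; by pigeonhole those values go to them, so strike 6, 7 from G, K.
G's domain is down to {5}, so G = 5. Strike 5 from F, H.
So F = 1.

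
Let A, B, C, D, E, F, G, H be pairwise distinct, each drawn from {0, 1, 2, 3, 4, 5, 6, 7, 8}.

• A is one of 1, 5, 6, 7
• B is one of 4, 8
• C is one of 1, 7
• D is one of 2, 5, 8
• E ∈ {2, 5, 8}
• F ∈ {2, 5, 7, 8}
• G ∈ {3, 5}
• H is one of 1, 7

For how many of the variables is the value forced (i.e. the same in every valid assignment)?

The 8 variables together cover exactly {1, 2, 3, 4, 5, 6, 7, 8} — 8 values for 8 variables — and 3 appears only in G's list, so G = 3.
Among the 7 still-open variables, 4 fits only B (and all 7 values in {1, 2, 4, 5, 6, 7, 8} must be used), so B = 4.
The 6 still-open variables draw from only 6 values {1, 2, 5, 6, 7, 8}, so each is used; only A can be 6, hence A = 6.
The 2 variables C and H are confined to {1, 7}, which locks those values in; drop them from F.
Determined: A=6, B=4, G=3. The other variables each still have more than one consistent value. That makes 3.

3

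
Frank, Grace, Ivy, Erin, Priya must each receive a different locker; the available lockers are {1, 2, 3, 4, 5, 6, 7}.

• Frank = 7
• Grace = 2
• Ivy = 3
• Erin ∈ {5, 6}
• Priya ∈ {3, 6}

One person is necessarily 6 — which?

Priya

Frank has just one choice, so Frank = 7.
That leaves Grace = 2.
That leaves Ivy = 3. Eliminate 3 elsewhere: Priya.
So 6 goes to Priya.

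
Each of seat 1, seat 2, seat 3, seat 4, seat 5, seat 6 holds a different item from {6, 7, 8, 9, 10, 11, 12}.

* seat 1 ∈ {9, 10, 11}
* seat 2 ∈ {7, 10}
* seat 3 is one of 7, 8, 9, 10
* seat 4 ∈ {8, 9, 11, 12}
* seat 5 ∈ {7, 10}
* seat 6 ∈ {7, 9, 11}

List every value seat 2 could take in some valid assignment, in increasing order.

The 6 variables draw from only 6 values {7, 8, 9, 10, 11, 12}, so each is used; only seat 4 can be 12, hence seat 4 = 12.
The 5 still-open variables together cover exactly {7, 8, 9, 10, 11} — 5 values for 5 variables — and 8 appears only in seat 3's list, so seat 3 = 8.
seat 2 and seat 5 between them cover only {7, 10} — a naked pair. Remove those values from seat 1, seat 6.
No further eliminations apply; seat 2 can still be any of 7, 10.

7, 10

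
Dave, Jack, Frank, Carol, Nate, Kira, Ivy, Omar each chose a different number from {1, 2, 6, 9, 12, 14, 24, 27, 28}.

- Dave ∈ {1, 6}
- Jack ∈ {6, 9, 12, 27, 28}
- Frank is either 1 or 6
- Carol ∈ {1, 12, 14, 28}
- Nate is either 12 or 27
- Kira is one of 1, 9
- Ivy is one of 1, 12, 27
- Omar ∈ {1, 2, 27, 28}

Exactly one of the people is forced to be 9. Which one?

The 8 variables draw from only 8 values {1, 2, 6, 9, 12, 14, 27, 28}, so each is used; only Omar can be 2, hence Omar = 2.
The 7 still-open variables together cover exactly {1, 6, 9, 12, 14, 27, 28} — 7 values for 7 variables — and 14 appears only in Carol's list, so Carol = 14.
The 6 still-open variables draw from only 6 values {1, 6, 9, 12, 27, 28}, so each is used; only Jack can be 28, hence Jack = 28.
The 5 still-open variables together cover exactly {1, 6, 9, 12, 27} — 5 values for 5 variables — and 9 appears only in Kira's list, so Kira = 9.

Kira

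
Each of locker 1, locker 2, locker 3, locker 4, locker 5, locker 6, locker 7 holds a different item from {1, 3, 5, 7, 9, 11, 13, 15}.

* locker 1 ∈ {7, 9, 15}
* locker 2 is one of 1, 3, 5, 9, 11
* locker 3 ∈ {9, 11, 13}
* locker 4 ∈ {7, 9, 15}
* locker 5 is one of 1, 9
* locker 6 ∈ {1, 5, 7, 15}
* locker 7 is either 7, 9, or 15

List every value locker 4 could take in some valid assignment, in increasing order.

The 3 variables locker 1, locker 4, locker 7 are confined to {7, 9, 15}, which locks those values in; drop them from locker 2, locker 3, locker 5, locker 6.
locker 5 has just one choice, so locker 5 = 1. Remove 1 from locker 2, locker 6.
That leaves locker 6 = 5. Strike 5 from locker 2.
No further eliminations apply; locker 4 can still be any of 7, 9, 15.

7, 9, 15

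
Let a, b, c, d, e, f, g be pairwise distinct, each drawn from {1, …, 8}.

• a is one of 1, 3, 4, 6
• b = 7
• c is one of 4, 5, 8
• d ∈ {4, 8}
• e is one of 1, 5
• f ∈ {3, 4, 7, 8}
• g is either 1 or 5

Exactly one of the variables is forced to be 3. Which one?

b has just one choice, so b = 7. Eliminate 7 elsewhere: f.
The 6 still-open variables together cover exactly {1, 3, 4, 5, 6, 8} — 6 values for 6 variables — and 6 appears only in a's list, so a = 6.
The 5 still-open variables draw from only 5 values {1, 3, 4, 5, 8}, so each is used; only f can be 3, hence f = 3.

f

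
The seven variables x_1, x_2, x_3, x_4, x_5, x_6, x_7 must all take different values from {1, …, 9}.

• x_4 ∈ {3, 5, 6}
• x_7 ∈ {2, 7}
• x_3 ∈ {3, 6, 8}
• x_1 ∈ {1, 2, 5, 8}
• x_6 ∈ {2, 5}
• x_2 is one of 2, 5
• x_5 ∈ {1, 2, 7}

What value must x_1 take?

8

The 2 variables x_2 and x_6 are confined to {2, 5}, which locks those values in; drop them from x_1, x_4, x_5, x_7.
x_7's domain is down to {7}, so x_7 = 7. Remove 7 from x_5.
x_5's domain is down to {1}, so x_5 = 1. Strike 1 from x_1.
So x_1 = 8.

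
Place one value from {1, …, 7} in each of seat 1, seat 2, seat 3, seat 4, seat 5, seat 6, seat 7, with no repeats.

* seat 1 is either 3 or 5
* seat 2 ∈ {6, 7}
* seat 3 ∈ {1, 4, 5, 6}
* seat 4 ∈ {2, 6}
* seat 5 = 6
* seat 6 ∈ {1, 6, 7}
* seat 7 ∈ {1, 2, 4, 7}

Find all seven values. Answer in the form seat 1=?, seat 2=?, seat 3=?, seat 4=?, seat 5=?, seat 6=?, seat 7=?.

seat 1=3, seat 2=7, seat 3=5, seat 4=2, seat 5=6, seat 6=1, seat 7=4

seat 5 must be 6 (only option left). Remove 6 from seat 2, seat 3, seat 4, seat 6.
That leaves seat 2 = 7. Strike 7 from seat 6, seat 7.
seat 4's domain is down to {2}, so seat 4 = 2. So seat 7 can't be 2.
seat 6's domain is down to {1}, so seat 6 = 1. Strike 1 from seat 3, seat 7.
seat 7's domain is down to {4}, so seat 7 = 4. Strike 4 from seat 3.
seat 3 has just one choice, so seat 3 = 5. Remove 5 from seat 1.
That leaves seat 1 = 3.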